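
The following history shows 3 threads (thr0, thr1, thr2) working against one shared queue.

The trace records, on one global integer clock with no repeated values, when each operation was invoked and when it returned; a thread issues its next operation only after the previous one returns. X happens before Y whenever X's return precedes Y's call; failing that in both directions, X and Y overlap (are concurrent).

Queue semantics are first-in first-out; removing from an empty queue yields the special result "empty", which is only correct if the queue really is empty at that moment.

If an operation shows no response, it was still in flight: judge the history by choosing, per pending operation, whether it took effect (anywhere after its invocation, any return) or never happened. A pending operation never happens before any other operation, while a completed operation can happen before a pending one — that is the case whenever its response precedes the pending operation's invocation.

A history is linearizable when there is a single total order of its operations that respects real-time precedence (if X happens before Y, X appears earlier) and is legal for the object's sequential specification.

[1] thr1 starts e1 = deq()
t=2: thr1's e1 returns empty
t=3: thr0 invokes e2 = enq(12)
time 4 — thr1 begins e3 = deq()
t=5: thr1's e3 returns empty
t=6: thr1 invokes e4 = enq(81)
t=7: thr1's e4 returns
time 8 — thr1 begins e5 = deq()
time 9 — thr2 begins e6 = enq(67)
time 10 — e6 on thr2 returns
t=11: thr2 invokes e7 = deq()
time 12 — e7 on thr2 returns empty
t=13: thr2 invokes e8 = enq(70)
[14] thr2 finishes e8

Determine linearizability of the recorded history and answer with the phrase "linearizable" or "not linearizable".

not linearizable

the violation lands at event 12, e7's response at time 12: events 1..11 linearize, events 1..12 do not
exhaustive check: the 5 completed queue ops admit one real-time order; illegal
completion choices over the 2 pending operations (e2, e5) were checked; none helps
e.g. e1, e3, e4, e6, e7 (pending dropped): illegal at step 5, since e7 deq() → empty cannot apply there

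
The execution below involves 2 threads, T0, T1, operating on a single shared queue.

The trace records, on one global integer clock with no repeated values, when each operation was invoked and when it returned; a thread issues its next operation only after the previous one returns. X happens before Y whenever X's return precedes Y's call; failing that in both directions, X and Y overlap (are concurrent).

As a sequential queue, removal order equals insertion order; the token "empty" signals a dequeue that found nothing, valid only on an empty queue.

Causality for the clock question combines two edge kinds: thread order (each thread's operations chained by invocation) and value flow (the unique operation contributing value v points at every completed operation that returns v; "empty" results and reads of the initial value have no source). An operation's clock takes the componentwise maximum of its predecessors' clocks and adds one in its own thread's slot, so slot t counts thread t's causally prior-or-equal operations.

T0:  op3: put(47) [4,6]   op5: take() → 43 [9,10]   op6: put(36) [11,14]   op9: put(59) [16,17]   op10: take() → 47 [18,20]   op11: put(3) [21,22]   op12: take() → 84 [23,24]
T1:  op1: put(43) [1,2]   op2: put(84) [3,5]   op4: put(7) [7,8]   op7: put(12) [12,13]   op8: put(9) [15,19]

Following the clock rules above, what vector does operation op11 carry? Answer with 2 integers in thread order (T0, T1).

root op op1, invoked 1: fresh clock plus T1's own tick → (0, 1)
root op op3, invoked 4: fresh clock plus T0's own tick → (1, 0)
op2 (invocation 3): componentwise max over VC(op1)=(0, 1), +1 at T1, giving (0, 2)
op4 (invocation 7): componentwise max over VC(op2)=(0, 2), +1 at T1, giving (0, 3)
op5 (invocation 9): componentwise max over VC(op1)=(0, 1), VC(op3)=(1, 0), +1 at T0, giving (2, 1)
op7 (invocation 12): componentwise max over VC(op4)=(0, 3), +1 at T1, giving (0, 4)
op6 (invocation 11): componentwise max over VC(op5)=(2, 1), +1 at T0, giving (3, 1)
op8 (invocation 15): componentwise max over VC(op7)=(0, 4), +1 at T1, giving (0, 5)
op9 (invocation 16): componentwise max over VC(op6)=(3, 1), +1 at T0, giving (4, 1)
op10 (invocation 18): componentwise max over VC(op3)=(1, 0), VC(op9)=(4, 1), +1 at T0, giving (5, 1)
op11 (invocation 21): componentwise max over VC(op10)=(5, 1), +1 at T0, giving (6, 1)
op12 (invocation 23): componentwise max over VC(op2)=(0, 2), VC(op11)=(6, 1), +1 at T0, giving (7, 2)
target: VC(op11) = (6, 1)

(6, 1)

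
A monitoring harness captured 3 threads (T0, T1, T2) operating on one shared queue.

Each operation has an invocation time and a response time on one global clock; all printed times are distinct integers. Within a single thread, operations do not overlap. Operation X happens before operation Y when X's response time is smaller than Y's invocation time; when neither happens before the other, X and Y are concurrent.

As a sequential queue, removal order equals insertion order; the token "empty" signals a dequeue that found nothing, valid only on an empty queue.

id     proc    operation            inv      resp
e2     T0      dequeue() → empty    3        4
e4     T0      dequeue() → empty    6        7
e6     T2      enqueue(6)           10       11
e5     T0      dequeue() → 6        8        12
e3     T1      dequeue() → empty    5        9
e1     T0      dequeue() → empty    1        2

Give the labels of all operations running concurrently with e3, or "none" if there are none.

e4, e5

e3 spans [5,9]; an op avoiding the whole window 5..9 is ordered, any other is concurrent
e1 [1,2]: before
e2 [3,4]: before
e4 [6,7]: concurrent
e5 [8,12]: concurrent
e6 [10,11]: after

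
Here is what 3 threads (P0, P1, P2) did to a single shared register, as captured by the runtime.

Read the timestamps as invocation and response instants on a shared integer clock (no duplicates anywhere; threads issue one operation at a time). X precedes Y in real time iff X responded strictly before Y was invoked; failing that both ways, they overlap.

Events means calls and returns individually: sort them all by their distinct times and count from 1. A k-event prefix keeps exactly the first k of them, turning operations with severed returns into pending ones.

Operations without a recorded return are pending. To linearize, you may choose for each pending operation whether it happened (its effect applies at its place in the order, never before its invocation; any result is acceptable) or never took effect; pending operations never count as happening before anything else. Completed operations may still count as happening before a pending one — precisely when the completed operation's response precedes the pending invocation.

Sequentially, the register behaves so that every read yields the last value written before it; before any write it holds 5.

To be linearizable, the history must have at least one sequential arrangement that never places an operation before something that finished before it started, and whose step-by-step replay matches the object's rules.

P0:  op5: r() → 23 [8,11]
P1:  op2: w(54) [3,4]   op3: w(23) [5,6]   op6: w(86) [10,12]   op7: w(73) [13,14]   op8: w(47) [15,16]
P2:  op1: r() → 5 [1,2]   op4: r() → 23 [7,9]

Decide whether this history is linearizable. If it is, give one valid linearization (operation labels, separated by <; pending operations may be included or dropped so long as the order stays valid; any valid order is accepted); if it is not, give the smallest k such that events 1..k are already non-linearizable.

step 1: op1 r() → 5 — value 5
step 2: op2 w(54) — value 54
step 3: op3 w(23) — value 23
step 4: op4 r() → 23 — value 23
step 5: op5 r() → 23 — value 23
step 6: op6 w(86) — value 86
step 7: op7 w(73) — value 73
step 8: op8 w(47) — value 47

linearizable — witness: op1 < op2 < op3 < op4 < op5 < op6 < op7 < op8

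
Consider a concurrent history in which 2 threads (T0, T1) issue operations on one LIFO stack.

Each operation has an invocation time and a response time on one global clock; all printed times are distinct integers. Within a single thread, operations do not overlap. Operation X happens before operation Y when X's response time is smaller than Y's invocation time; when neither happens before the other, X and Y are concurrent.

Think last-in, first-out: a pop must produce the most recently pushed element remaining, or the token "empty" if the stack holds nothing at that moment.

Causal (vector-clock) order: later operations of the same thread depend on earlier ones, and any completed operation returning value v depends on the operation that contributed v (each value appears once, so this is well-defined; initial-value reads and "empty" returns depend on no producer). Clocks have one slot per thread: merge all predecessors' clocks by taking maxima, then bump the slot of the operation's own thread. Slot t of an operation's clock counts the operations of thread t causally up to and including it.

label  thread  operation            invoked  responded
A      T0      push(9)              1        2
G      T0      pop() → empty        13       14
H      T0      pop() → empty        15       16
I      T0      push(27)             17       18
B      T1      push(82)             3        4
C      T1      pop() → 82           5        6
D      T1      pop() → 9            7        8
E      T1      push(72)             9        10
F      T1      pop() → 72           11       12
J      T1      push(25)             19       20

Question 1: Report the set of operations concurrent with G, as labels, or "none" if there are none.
G spans [13,14]: anything still running between times 13 and 14 counts as concurrent
A [1,2]: before
B [3,4]: before
C [5,6]: before
D [7,8]: before
E [9,10]: before
F [11,12]: before
H [15,16]: after
I [17,18]: after
J [19,20]: after

none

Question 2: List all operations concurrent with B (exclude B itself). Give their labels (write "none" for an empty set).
B runs from 3 to 4; window-overlapping ops are concurrent
A [1,2]: before
C [5,6]: after
D [7,8]: after
E [9,10]: after
F [11,12]: after
G [13,14]: after
H [15,16]: after
I [17,18]: after
J [19,20]: after

none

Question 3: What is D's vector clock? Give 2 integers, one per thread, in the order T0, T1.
no predecessors for B (invoked 3): T1 increments from zero → (0, 1)
no predecessors for A (invoked 1): T0 increments from zero → (1, 0)
VC(C, invoked at 5): max of VC(B)=(0, 1), then +1 on thread T1 → (0, 2)
VC(G, invoked at 13): max of VC(A)=(1, 0), then +1 on thread T0 → (2, 0)
VC(H, invoked at 15): max of VC(G)=(2, 0), then +1 on thread T0 → (3, 0)
VC(D, invoked at 7): max of VC(A)=(1, 0), VC(C)=(0, 2), then +1 on thread T1 → (1, 3)
VC(I, invoked at 17): max of VC(H)=(3, 0), then +1 on thread T0 → (4, 0)
VC(E, invoked at 9): max of VC(D)=(1, 3), then +1 on thread T1 → (1, 4)
VC(F, invoked at 11): max of VC(E)=(1, 4), then +1 on thread T1 → (1, 5)
VC(J, invoked at 19): max of VC(F)=(1, 5), then +1 on thread T1 → (1, 6)
target: VC(D) = (1, 3)

(1, 3)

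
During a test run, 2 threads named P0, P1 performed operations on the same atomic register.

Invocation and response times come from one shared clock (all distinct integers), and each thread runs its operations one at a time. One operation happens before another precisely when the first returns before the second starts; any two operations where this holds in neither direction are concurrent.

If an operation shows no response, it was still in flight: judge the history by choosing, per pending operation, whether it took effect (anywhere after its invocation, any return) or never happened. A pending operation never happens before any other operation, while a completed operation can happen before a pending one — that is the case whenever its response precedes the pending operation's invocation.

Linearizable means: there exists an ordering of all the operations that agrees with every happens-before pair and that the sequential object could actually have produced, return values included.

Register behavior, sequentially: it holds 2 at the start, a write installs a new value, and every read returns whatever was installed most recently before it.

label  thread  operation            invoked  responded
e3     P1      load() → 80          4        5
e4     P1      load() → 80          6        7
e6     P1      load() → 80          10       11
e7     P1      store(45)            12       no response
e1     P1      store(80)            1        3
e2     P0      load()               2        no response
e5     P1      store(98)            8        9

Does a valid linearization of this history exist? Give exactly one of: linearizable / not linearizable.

prefix check: 1..10 passes, 1..11 fails once e6's time-11 response joins
the sole real-time-consistent order of 5 completed operations fails the atomic register replay
include/drop combinations of the 1 pending operation (e2) were all tried; none helps
e.g. e1, e3, e4, e5, e6 (pending dropped): illegal at step 5, since e6 load() → 80 cannot apply there

not linearizable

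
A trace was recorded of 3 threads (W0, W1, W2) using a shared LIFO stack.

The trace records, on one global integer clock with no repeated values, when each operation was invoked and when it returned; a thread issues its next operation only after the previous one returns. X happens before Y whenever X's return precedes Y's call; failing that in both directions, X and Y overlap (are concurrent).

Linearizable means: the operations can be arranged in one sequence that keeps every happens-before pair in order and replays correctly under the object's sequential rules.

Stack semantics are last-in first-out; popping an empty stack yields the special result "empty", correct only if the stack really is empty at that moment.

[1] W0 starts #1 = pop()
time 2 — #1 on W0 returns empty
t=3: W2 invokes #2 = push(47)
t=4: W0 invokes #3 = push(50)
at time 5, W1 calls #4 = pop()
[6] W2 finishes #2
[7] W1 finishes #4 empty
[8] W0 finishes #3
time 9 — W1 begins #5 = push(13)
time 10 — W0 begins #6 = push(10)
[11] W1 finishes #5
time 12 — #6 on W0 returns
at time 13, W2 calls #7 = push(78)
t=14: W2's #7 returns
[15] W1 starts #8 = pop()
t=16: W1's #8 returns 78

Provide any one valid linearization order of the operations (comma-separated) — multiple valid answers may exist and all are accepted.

#1, #4, #2, #3, #5, #6, #7, #8

step 1: #1 pop() → empty — stack <>
step 2: #4 pop() → empty — stack <>
step 3: #2 push(47) — stack <47>
step 4: #3 push(50) — stack <47,50>
step 5: #5 push(13) — stack <47,50,13>
step 6: #6 push(10) — stack <47,50,13,10>
step 7: #7 push(78) — stack <47,50,13,10,78>
step 8: #8 pop() → 78 — stack <47,50,13,10>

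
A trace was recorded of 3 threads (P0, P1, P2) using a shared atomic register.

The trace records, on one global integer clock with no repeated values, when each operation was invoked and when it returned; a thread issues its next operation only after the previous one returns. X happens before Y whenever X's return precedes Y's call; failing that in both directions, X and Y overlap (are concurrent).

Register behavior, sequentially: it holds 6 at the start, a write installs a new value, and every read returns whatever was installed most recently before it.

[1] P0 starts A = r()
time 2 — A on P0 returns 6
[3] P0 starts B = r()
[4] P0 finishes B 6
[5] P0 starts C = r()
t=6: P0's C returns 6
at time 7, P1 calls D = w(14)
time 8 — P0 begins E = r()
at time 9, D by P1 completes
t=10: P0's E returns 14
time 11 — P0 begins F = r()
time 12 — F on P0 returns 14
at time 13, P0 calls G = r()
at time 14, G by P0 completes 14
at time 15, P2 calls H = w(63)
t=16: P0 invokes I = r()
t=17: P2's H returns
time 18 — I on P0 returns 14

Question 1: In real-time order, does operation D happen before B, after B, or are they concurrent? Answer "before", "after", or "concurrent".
Answer: after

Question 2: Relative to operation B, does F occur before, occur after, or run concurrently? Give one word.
Answer: after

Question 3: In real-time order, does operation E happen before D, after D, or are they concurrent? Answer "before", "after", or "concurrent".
Answer: concurrent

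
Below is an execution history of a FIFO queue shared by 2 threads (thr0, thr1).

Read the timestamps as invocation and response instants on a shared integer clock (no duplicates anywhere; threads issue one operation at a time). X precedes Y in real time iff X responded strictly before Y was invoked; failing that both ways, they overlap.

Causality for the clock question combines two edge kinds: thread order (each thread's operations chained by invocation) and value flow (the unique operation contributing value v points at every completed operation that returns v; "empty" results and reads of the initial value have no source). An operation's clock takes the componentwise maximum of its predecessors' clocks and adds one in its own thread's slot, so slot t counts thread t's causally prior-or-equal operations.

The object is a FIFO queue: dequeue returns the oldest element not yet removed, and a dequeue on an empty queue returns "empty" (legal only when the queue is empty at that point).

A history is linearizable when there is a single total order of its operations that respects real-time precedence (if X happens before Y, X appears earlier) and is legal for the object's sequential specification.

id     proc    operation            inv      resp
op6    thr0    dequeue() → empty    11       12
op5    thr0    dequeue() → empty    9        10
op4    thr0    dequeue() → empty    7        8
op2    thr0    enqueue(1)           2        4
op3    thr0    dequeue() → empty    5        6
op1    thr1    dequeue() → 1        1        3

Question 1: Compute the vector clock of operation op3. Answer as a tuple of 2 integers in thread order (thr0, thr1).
no predecessors for op2 (invoked 2): thr0 increments from zero → (1, 0)
invoked at 1, op1 merges VC(op2)=(1, 0) and bumps thr1's slot → (1, 1)
invoked at 5, op3 merges VC(op2)=(1, 0) and bumps thr0's slot → (2, 0)
invoked at 7, op4 merges VC(op3)=(2, 0) and bumps thr0's slot → (3, 0)
invoked at 9, op5 merges VC(op4)=(3, 0) and bumps thr0's slot → (4, 0)
invoked at 11, op6 merges VC(op5)=(4, 0) and bumps thr0's slot → (5, 0)
target: VC(op3) = (2, 0)

(2, 0)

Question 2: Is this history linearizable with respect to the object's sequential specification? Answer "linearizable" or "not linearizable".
a witness: op2, op1, op3, op4, op5, op6
step 1: op2 enqueue(1) — queue <1>
step 2: op1 dequeue() → 1 — queue <>
step 3: op3 dequeue() → empty — queue <>
step 4: op4 dequeue() → empty — queue <>
step 5: op5 dequeue() → empty — queue <>
step 6: op6 dequeue() → empty — queue <>

linearizable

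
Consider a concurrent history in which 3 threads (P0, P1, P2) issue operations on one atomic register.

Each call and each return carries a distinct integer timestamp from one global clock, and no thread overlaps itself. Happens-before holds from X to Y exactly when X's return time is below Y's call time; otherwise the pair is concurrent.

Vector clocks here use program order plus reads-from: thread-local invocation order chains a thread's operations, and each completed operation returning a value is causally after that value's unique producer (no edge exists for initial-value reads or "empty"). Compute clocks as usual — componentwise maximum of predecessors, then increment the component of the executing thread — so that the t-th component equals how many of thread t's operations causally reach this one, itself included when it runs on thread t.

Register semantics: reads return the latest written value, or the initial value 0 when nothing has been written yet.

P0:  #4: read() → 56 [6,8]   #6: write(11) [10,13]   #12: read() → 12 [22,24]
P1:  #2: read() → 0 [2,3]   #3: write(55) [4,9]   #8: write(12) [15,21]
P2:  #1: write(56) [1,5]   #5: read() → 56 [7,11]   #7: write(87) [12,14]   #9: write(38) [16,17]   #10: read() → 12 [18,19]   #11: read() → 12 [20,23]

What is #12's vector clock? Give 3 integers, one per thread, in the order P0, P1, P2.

(3, 3, 1)

VC(#1, invoked at 1): no causal predecessors; +1 on P2 → (0, 0, 1)
VC(#2, invoked at 2): no causal predecessors; +1 on P1 → (0, 1, 0)
invoked at 7, #5 merges VC(#1)=(0, 0, 1) and bumps P2's slot → (0, 0, 2)
invoked at 4, #3 merges VC(#2)=(0, 1, 0) and bumps P1's slot → (0, 2, 0)
invoked at 6, #4 merges VC(#1)=(0, 0, 1) and bumps P0's slot → (1, 0, 1)
invoked at 12, #7 merges VC(#5)=(0, 0, 2) and bumps P2's slot → (0, 0, 3)
invoked at 15, #8 merges VC(#3)=(0, 2, 0) and bumps P1's slot → (0, 3, 0)
invoked at 10, #6 merges VC(#4)=(1, 0, 1) and bumps P0's slot → (2, 0, 1)
invoked at 16, #9 merges VC(#7)=(0, 0, 3) and bumps P2's slot → (0, 0, 4)
invoked at 22, #12 merges VC(#6)=(2, 0, 1), VC(#8)=(0, 3, 0) and bumps P0's slot → (3, 3, 1)
invoked at 18, #10 merges VC(#8)=(0, 3, 0), VC(#9)=(0, 0, 4) and bumps P2's slot → (0, 3, 5)
invoked at 20, #11 merges VC(#8)=(0, 3, 0), VC(#10)=(0, 3, 5) and bumps P2's slot → (0, 3, 6)
target: VC(#12) = (3, 3, 1)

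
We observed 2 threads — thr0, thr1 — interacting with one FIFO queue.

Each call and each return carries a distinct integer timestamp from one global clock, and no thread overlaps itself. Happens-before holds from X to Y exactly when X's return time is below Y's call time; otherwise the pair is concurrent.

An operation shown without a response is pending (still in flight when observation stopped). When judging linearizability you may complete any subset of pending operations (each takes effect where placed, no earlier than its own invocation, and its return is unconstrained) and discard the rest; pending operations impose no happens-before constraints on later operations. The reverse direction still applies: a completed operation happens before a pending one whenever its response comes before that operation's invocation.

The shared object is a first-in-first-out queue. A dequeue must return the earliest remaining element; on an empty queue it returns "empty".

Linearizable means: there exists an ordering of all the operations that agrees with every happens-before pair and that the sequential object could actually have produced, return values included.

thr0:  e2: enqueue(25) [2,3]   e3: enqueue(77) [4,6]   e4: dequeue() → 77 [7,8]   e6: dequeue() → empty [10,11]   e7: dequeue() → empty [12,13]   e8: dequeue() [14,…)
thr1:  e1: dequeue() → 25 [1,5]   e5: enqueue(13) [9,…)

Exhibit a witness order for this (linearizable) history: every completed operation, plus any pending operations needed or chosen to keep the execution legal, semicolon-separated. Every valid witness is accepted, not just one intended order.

e2; e1; e3; e4; e6; e7

after step 1 (e2 enqueue(25)): queue <25>
after step 2 (e1 dequeue() → 25): queue <>
after step 3 (e3 enqueue(77)): queue <77>
after step 4 (e4 dequeue() → 77): queue <>
after step 5 (e6 dequeue() → empty): queue <>
after step 6 (e7 dequeue() → empty): queue <>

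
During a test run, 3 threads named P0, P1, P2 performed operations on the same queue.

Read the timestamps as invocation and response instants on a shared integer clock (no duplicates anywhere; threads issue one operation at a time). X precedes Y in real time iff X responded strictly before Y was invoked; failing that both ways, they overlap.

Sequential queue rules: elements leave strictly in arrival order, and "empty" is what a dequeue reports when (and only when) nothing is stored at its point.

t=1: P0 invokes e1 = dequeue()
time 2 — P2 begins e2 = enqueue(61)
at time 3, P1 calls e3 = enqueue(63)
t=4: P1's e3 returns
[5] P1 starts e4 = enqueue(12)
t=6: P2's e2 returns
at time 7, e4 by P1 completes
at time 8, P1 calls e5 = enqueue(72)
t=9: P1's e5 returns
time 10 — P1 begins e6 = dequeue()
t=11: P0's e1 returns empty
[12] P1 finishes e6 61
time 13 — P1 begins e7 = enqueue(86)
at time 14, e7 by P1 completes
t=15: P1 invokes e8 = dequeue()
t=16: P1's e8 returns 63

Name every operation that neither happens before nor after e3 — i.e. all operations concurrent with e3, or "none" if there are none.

e3 runs from 3 to 4; window-overlapping ops are concurrent
e1 [1,11]: concurrent
e2 [2,6]: concurrent
e4 [5,7]: after
e5 [8,9]: after
e6 [10,12]: after
e7 [13,14]: after
e8 [15,16]: after

e1, e2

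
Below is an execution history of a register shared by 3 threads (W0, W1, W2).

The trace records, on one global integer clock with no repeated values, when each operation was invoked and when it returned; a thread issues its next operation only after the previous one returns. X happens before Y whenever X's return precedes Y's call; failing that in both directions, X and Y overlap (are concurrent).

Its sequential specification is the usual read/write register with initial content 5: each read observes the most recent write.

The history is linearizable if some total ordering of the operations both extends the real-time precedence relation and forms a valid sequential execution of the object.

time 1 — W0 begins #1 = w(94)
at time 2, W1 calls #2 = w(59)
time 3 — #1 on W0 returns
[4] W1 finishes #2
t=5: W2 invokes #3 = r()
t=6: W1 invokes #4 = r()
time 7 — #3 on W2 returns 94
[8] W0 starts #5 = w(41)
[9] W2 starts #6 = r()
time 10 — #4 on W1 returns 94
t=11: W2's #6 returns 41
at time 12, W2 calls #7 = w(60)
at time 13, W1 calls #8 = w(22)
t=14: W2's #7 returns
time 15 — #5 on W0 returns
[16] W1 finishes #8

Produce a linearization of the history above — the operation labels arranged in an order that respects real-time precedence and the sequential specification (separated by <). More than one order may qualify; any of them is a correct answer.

step 1: #2 w(59) — value 59
step 2: #1 w(94) — value 94
step 3: #3 r() → 94 — value 94
step 4: #4 r() → 94 — value 94
step 5: #5 w(41) — value 41
step 6: #6 r() → 41 — value 41
step 7: #7 w(60) — value 60
step 8: #8 w(22) — value 22

#2 < #1 < #3 < #4 < #5 < #6 < #7 < #8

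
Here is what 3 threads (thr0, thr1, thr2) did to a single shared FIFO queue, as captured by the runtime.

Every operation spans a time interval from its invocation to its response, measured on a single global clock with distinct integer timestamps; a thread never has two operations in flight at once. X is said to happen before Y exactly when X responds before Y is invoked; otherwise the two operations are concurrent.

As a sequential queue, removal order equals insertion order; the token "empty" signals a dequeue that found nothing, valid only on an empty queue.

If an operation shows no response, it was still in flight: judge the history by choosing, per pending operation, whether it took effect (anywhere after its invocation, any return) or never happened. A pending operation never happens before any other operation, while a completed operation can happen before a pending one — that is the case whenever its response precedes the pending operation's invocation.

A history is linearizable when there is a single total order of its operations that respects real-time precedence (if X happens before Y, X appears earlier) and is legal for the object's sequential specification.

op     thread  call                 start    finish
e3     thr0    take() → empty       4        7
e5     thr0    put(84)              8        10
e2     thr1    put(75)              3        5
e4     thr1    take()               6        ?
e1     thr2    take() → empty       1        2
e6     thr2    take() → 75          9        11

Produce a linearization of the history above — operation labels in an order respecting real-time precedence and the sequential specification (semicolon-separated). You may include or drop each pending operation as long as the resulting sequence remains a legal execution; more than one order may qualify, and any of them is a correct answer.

step 1: e1 take() → empty — queue <>
step 2: e3 take() → empty — queue <>
step 3: e2 put(75) — queue <75>
step 4: e5 put(84) — queue <75,84>
step 5: e6 take() → 75 — queue <84>

e1; e3; e2; e5; e6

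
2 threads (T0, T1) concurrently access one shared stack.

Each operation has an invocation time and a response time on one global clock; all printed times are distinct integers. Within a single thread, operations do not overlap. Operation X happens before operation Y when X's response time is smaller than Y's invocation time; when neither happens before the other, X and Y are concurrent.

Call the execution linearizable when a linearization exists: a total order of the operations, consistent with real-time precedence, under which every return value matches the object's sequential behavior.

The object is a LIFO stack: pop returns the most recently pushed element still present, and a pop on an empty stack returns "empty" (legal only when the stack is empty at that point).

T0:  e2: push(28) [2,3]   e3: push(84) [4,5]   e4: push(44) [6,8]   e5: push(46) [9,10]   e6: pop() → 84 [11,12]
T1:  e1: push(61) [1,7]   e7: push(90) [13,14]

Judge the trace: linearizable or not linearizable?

the violation lands at event 12, e6's response at time 12: events 1..11 linearize, events 1..12 do not
no legal order exists: 4 real-time-consistent candidates over 6 completed stack operations, all rejected
e.g. e1, e2, e3, e4, e5, e6: illegal at step 6, since e6 pop() → 84 cannot apply there
e.g. e2, e1, e3, e4, e5, e6: illegal at step 6, since e6 pop() → 84 cannot apply there

not linearizable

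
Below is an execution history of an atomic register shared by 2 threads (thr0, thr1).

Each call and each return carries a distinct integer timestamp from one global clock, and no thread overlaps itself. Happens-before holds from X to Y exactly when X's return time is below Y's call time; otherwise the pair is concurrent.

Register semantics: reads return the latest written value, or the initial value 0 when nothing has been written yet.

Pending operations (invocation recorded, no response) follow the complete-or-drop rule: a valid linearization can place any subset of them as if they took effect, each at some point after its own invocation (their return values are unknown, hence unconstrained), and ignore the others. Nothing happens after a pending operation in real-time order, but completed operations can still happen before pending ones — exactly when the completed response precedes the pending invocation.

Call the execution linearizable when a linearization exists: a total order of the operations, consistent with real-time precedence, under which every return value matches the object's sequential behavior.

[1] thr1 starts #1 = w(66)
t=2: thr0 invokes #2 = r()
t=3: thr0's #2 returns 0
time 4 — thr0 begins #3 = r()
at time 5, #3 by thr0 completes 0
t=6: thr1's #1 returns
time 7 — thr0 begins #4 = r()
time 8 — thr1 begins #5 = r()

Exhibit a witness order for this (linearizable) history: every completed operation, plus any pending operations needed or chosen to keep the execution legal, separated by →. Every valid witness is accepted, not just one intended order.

#2 → #3 → #1

1. #2 r() → 0, leaving value 0
2. #3 r() → 0, leaving value 0
3. #1 w(66), leaving value 66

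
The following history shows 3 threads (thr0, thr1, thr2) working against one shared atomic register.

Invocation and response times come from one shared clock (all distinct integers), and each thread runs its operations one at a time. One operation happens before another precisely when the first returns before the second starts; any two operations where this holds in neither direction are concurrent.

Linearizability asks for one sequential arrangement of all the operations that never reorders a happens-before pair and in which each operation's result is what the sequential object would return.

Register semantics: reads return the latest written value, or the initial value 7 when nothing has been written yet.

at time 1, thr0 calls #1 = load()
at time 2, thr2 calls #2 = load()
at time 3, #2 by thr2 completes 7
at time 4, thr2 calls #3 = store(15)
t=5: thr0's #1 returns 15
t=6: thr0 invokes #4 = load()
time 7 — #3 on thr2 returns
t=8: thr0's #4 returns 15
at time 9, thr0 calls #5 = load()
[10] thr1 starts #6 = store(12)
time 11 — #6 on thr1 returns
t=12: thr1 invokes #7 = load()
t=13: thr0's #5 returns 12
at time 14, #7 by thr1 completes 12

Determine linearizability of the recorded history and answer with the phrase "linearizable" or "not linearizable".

linearizable

a witness: #2, #3, #1, #4, #6, #5, #7
step 1: #2 load() → 7 — value 7
step 2: #3 store(15) — value 15
step 3: #1 load() → 15 — value 15
step 4: #4 load() → 15 — value 15
step 5: #6 store(12) — value 12
step 6: #5 load() → 12 — value 12
step 7: #7 load() → 12 — value 12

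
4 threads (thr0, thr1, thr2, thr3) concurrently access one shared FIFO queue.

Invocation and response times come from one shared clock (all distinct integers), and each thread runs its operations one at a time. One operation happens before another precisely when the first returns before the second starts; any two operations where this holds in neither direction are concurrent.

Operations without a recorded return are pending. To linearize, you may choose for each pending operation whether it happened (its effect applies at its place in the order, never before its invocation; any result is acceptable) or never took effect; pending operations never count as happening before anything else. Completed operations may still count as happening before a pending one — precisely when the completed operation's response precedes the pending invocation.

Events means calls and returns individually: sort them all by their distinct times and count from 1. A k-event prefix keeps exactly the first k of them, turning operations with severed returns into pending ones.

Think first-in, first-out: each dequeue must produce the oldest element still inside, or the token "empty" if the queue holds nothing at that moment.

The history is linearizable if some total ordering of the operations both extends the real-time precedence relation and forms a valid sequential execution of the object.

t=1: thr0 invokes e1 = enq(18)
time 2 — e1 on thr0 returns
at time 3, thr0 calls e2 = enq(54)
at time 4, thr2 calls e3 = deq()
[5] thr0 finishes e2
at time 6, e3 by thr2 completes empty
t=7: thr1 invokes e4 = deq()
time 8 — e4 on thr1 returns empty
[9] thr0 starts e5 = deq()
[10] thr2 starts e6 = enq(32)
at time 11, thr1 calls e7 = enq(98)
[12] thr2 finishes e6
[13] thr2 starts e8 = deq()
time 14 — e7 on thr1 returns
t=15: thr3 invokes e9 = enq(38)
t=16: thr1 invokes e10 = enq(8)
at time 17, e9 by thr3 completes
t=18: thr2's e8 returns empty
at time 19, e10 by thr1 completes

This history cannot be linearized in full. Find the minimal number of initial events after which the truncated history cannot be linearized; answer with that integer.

a valid linearization of events 1..5 exists, for instance e1, e2:
after step 1 (e1 enq(18)): queue <18>
after step 2 (e2 enq(54)): queue <18,54>
adding event 6 (e3 responds at 6) leaves no legal real-time order
one such order, e1, e2, e3, breaks at step 3 where e3 deq() → empty is illegal
one such order, e1, e3, e2, breaks at step 2 where e3 deq() → empty is illegal

6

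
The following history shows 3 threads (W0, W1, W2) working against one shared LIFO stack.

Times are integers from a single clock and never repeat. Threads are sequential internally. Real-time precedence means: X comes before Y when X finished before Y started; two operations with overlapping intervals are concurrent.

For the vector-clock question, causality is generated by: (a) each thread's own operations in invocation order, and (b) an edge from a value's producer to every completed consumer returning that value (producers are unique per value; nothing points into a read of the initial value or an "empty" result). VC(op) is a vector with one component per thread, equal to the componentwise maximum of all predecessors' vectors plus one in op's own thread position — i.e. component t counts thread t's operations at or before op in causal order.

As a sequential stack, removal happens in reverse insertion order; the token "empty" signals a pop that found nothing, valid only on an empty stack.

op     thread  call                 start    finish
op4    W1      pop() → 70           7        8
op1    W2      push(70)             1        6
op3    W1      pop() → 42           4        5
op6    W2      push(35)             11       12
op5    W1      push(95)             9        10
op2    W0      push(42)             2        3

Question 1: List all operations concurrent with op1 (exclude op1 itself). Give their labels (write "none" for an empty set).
Answer: op2, op3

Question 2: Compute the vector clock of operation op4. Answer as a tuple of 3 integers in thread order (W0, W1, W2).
Answer: (1, 2, 1)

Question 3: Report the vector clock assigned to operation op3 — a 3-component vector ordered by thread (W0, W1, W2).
Answer: (1, 1, 0)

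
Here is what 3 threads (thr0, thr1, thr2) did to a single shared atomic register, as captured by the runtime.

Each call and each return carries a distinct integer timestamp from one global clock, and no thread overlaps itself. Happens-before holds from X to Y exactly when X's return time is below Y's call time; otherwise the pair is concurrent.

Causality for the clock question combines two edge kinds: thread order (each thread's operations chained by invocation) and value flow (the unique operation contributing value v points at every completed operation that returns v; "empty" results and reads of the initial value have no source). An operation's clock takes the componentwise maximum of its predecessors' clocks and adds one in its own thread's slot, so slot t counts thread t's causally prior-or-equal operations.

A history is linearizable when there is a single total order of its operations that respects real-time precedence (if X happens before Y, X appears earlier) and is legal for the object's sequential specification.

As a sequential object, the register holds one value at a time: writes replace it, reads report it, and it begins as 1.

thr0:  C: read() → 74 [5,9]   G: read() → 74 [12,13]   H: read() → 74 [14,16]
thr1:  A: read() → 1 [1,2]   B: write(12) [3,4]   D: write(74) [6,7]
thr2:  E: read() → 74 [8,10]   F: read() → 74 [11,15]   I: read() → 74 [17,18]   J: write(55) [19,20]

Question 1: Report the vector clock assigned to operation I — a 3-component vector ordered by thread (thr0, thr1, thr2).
VC(A, invoked at 1): no causal predecessors; +1 on thr1 → (0, 1, 0)
B (invocation 3): componentwise max over VC(A)=(0, 1, 0), +1 at thr1, giving (0, 2, 0)
D (invocation 6): componentwise max over VC(B)=(0, 2, 0), +1 at thr1, giving (0, 3, 0)
E (invocation 8): componentwise max over VC(D)=(0, 3, 0), +1 at thr2, giving (0, 3, 1)
C (invocation 5): componentwise max over VC(D)=(0, 3, 0), +1 at thr0, giving (1, 3, 0)
F (invocation 11): componentwise max over VC(D)=(0, 3, 0), VC(E)=(0, 3, 1), +1 at thr2, giving (0, 3, 2)
G (invocation 12): componentwise max over VC(C)=(1, 3, 0), VC(D)=(0, 3, 0), +1 at thr0, giving (2, 3, 0)
I (invocation 17): componentwise max over VC(D)=(0, 3, 0), VC(F)=(0, 3, 2), +1 at thr2, giving (0, 3, 3)
H (invocation 14): componentwise max over VC(D)=(0, 3, 0), VC(G)=(2, 3, 0), +1 at thr0, giving (3, 3, 0)
J (invocation 19): componentwise max over VC(I)=(0, 3, 3), +1 at thr2, giving (0, 3, 4)
target: VC(I) = (0, 3, 3)

(0, 3, 3)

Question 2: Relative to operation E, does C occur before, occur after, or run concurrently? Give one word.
C spans [5,9], E spans [8,10]
the intervals overlap in both directions

concurrent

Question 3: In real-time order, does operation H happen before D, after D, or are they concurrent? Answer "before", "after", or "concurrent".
H spans [14,16], D spans [6,7]
resp(D)=7 < inv(H)=14

after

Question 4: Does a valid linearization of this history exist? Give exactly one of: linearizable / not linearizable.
one valid linearization: A, B, D, C, E, F, G, H, I, J
step 1: A read() → 1 — value 1
step 2: B write(12) — value 12
step 3: D write(74) — value 74
step 4: C read() → 74 — value 74
step 5: E read() → 74 — value 74
step 6: F read() → 74 — value 74
step 7: G read() → 74 — value 74
step 8: H read() → 74 — value 74
step 9: I read() → 74 — value 74
step 10: J write(55) — value 55

linearizable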